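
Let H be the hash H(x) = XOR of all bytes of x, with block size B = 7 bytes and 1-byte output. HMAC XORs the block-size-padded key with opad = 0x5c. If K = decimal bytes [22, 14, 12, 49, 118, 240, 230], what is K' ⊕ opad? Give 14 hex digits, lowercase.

4a52506d2aacba

Key decimal bytes [22, 14, 12, 49, 118, 240, 230] = 16 0e 0c 31 76 f0 e6 is exactly B = 7 bytes: K' = 16 0e 0c 31 76 f0 e6.
XOR each byte with 0x5c: 16⊕5c=4a, 0e⊕5c=52, 0c⊕5c=50, 31⊕5c=6d, 76⊕5c=2a, f0⊕5c=ac, e6⊕5c=ba.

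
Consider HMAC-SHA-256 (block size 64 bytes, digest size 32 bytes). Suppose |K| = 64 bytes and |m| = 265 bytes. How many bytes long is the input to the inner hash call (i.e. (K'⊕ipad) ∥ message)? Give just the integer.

329

Key is 64 ≤ 64 bytes, zero-padded: |K'| = 64.
Inner input = (K'⊕ipad) ∥ m → 64 + 265 = 329 bytes.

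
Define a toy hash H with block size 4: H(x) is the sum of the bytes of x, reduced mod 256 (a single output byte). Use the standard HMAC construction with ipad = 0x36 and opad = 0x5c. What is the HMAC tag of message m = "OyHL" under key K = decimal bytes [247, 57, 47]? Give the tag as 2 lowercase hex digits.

Key decimal bytes [247, 57, 47] = f7 39 2f is 3 bytes ≤ B = 4; zero-pad to 4 bytes: K' = f7 39 2f 00.
K' ⊕ ipad = c1 0f 19 36.  K' ⊕ opad = ab 65 73 5c.
Inner input = (K'⊕ipad) ∥ m = c1 0f 19 36 ∥ 4f 79 48 4c.
Inner hash: sum = 193+15+25+54+79+121+72+76 = 635; mod 256 = 123 → 7b.
Outer input = (K'⊕opad) ∥ inner = ab 65 73 5c ∥ 7b.
Outer hash (tag): sum = 171+101+115+92+123 = 602; mod 256 = 90 → 5a.

5a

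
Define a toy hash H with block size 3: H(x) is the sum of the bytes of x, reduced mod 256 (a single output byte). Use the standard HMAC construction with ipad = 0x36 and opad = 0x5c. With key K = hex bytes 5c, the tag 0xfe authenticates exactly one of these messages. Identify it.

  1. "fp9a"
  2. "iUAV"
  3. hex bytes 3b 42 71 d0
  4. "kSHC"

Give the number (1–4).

Key hex bytes 5c is 1 byte ≤ B = 3; zero-pad to 3 bytes: K' = 5c 00 00.
K' ⊕ ipad = 6a 36 36; K' ⊕ opad = 00 5c 5c.
m1: inner = H(6a 36 36 66 70 39 61) = 46; tag = H(00 5c 5c 46) = fe ← matches
m2: inner = H(6a 36 36 69 55 41 56) = 2b; tag = H(00 5c 5c 2b) = e3
m3: inner = H(6a 36 36 3b 42 71 d0) = 94; tag = H(00 5c 5c 94) = 4c
m4: inner = H(6a 36 36 6b 53 48 43) = 1f; tag = H(00 5c 5c 1f) = d7

1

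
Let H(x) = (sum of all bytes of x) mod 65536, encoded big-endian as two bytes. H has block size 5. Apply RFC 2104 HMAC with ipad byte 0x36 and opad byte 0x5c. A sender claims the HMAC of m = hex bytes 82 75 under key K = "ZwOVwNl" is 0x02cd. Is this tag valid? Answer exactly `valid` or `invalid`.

Key "ZwOVwNl" = 5a 77 4f 56 77 4e 6c is 7 bytes > B = 5, so hash it first: H(key) = 02 a7, then zero-pad to 5 bytes: K' = 02 a7 00 00 00.
K' ⊕ ipad = 34 91 36 36 36; K' ⊕ opad = 5e fb 5c 5c 5c.
Inner hash: sum = 52+145+54+54+54+130+117 = 606 → 02 5e.
Outer hash (recomputed tag): sum = 94+251+92+92+92+2+94 = 717 → 02 cd.
Recomputed tag = 02cd; claimed = 02cd → match.

valid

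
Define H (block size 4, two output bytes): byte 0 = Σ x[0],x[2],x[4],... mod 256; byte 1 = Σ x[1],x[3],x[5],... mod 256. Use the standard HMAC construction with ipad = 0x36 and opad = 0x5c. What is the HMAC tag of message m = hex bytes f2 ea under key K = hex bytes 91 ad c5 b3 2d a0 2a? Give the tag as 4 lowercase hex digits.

100e

Key hex bytes 91 ad c5 b3 2d a0 2a is 7 bytes > B = 4, so hash it first: H(key) = ad 00, then zero-pad to 4 bytes: K' = ad 00 00 00.
K' ⊕ ipad = 9b 36 36 36.  K' ⊕ opad = f1 5c 5c 5c.
Inner input = (K'⊕ipad) ∥ m = 9b 36 36 36 ∥ f2 ea.
Inner hash: even-index sum = 451 mod 256 = 195; odd-index sum = 342 mod 256 = 86 → c3 56.
Outer input = (K'⊕opad) ∥ inner = f1 5c 5c 5c ∥ c3 56.
Outer hash (tag): even-index sum = 528 mod 256 = 16; odd-index sum = 270 mod 256 = 14 → 10 0e.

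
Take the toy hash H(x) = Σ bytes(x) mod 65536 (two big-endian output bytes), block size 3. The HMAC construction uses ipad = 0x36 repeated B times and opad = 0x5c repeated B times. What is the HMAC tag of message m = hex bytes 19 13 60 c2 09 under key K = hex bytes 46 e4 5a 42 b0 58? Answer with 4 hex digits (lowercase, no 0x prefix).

0207

Key hex bytes 46 e4 5a 42 b0 58 is 6 bytes > B = 3, so hash it first: H(key) = 02 ce, then zero-pad to 3 bytes: K' = 02 ce 00.
K' ⊕ ipad = 34 f8 36.  K' ⊕ opad = 5e 92 5c.
Inner input = (K'⊕ipad) ∥ m = 34 f8 36 ∥ 19 13 60 c2 09.
Inner hash: sum = 52+248+54+25+19+96+194+9 = 697 → 02 b9.
Outer input = (K'⊕opad) ∥ inner = 5e 92 5c ∥ 02 b9.
Outer hash (tag): sum = 94+146+92+2+185 = 519 → 02 07.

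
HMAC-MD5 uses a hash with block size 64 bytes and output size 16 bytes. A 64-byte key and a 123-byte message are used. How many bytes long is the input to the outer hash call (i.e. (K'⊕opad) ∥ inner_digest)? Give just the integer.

80

Key is 64 ≤ 64 bytes, zero-padded: |K'| = 64.
Outer input = (K'⊕opad) ∥ H(inner) → 64 + 16 = 80 bytes.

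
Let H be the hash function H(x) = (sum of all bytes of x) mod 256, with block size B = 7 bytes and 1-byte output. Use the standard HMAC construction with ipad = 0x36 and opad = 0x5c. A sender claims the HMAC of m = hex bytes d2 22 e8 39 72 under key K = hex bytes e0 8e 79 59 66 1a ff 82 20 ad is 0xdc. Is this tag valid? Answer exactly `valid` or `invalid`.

invalid

Key hex bytes e0 8e 79 59 66 1a ff 82 20 ad is 10 bytes > B = 7, so hash it first: H(key) = 0e, then zero-pad to 7 bytes: K' = 0e 00 00 00 00 00 00.
K' ⊕ ipad = 38 36 36 36 36 36 36; K' ⊕ opad = 52 5c 5c 5c 5c 5c 5c.
Inner hash: sum = 56+54+54+54+54+54+54+210+34+232+57+114 = 1027; mod 256 = 3 → 03.
Outer hash (recomputed tag): sum = 82+92+92+92+92+92+92+3 = 637; mod 256 = 125 → 7d.
Recomputed tag = 7d; claimed = dc → mismatch.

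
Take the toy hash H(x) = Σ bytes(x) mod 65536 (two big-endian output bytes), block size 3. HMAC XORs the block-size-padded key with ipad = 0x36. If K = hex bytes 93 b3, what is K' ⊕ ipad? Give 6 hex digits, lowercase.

Key hex bytes 93 b3 is 2 bytes ≤ B = 3; zero-pad to 3 bytes: K' = 93 b3 00.
XOR each byte with 0x36: 93⊕36=a5, b3⊕36=85, 00⊕36=36.

a58536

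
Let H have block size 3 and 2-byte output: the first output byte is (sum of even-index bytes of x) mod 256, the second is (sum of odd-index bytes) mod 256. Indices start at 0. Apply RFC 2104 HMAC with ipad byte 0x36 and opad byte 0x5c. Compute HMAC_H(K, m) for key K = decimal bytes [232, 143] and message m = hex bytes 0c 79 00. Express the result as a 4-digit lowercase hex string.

d560

Key decimal bytes [232, 143] = e8 8f is 2 bytes ≤ B = 3; zero-pad to 3 bytes: K' = e8 8f 00.
K' ⊕ ipad = de b9 36.  K' ⊕ opad = b4 d3 5c.
Inner input = (K'⊕ipad) ∥ m = de b9 36 ∥ 0c 79 00.
Inner hash: even-index sum = 397 mod 256 = 141; odd-index sum = 197 mod 256 = 197 → 8d c5.
Outer input = (K'⊕opad) ∥ inner = b4 d3 5c ∥ 8d c5.
Outer hash (tag): even-index sum = 469 mod 256 = 213; odd-index sum = 352 mod 256 = 96 → d5 60.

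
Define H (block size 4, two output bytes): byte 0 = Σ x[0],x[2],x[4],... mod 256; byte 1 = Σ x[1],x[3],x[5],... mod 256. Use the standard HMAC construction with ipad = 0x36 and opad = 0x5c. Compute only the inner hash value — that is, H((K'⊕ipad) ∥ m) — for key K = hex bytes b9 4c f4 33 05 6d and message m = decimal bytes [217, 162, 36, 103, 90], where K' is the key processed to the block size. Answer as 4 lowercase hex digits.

Key hex bytes b9 4c f4 33 05 6d is 6 bytes > B = 4, so hash it first: H(key) = b2 ec, then zero-pad to 4 bytes: K' = b2 ec 00 00.
K' ⊕ ipad = 84 da 36 36.
Inner input = 84 da 36 36 ∥ d9 a2 24 67 5a.
Inner hash: even-index sum = 529 mod 256 = 17; odd-index sum = 537 mod 256 = 25 → 11 19.

1119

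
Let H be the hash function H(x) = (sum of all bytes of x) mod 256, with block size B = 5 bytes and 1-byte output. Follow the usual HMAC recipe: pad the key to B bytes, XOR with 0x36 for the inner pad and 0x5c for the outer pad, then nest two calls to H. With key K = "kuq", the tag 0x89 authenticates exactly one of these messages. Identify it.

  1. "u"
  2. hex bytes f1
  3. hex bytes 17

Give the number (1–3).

2

Key "kuq" = 6b 75 71 is 3 bytes ≤ B = 5; zero-pad to 5 bytes: K' = 6b 75 71 00 00.
K' ⊕ ipad = 5d 43 47 36 36; K' ⊕ opad = 37 29 2d 5c 5c.
m1: inner = H(5d 43 47 36 36 75) = c8; tag = H(37 29 2d 5c 5c c8) = 0d
m2: inner = H(5d 43 47 36 36 f1) = 44; tag = H(37 29 2d 5c 5c 44) = 89 ← matches
m3: inner = H(5d 43 47 36 36 17) = 6a; tag = H(37 29 2d 5c 5c 6a) = af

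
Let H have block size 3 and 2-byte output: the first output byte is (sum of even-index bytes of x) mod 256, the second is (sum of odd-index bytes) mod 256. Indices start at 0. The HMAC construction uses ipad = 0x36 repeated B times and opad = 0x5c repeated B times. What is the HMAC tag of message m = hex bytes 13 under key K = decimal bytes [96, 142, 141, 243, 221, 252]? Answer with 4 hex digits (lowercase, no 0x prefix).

Key decimal bytes [96, 142, 141, 243, 221, 252] = 60 8e 8d f3 dd fc is 6 bytes > B = 3, so hash it first: H(key) = ca 7d, then zero-pad to 3 bytes: K' = ca 7d 00.
K' ⊕ ipad = fc 4b 36.  K' ⊕ opad = 96 21 5c.
Inner input = (K'⊕ipad) ∥ m = fc 4b 36 ∥ 13.
Inner hash: even-index sum = 306 mod 256 = 50; odd-index sum = 94 mod 256 = 94 → 32 5e.
Outer input = (K'⊕opad) ∥ inner = 96 21 5c ∥ 32 5e.
Outer hash (tag): even-index sum = 336 mod 256 = 80; odd-index sum = 83 mod 256 = 83 → 50 53.

5053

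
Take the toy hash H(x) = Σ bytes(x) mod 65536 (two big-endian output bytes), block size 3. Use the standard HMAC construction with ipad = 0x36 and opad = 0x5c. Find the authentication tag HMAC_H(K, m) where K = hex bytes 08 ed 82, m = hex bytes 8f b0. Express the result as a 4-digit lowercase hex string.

01f2

Key hex bytes 08 ed 82 is exactly B = 3 bytes: K' = 08 ed 82.
K' ⊕ ipad = 3e db b4.  K' ⊕ opad = 54 b1 de.
Inner input = (K'⊕ipad) ∥ m = 3e db b4 ∥ 8f b0.
Inner hash: sum = 62+219+180+143+176 = 780 → 03 0c.
Outer input = (K'⊕opad) ∥ inner = 54 b1 de ∥ 03 0c.
Outer hash (tag): sum = 84+177+222+3+12 = 498 → 01 f2.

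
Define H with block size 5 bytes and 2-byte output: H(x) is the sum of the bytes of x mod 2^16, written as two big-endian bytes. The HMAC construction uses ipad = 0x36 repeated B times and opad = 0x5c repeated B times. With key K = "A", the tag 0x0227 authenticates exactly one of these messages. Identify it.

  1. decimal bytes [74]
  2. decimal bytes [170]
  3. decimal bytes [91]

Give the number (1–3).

1

Key "A" = 41 is 1 byte ≤ B = 5; zero-pad to 5 bytes: K' = 41 00 00 00 00.
K' ⊕ ipad = 77 36 36 36 36; K' ⊕ opad = 1d 5c 5c 5c 5c.
m1: inner = H(77 36 36 36 36 4a) = 01 99; tag = H(1d 5c 5c 5c 5c 01 99) = 0227 ← matches
m2: inner = H(77 36 36 36 36 aa) = 01 f9; tag = H(1d 5c 5c 5c 5c 01 f9) = 0287
m3: inner = H(77 36 36 36 36 5b) = 01 aa; tag = H(1d 5c 5c 5c 5c 01 aa) = 0238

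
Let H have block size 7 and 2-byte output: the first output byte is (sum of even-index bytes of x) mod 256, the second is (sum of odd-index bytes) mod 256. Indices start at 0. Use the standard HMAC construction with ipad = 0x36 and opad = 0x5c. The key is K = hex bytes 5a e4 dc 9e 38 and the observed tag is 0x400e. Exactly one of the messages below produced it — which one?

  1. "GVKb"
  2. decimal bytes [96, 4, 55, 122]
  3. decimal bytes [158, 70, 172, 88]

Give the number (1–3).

3

Key hex bytes 5a e4 dc 9e 38 is 5 bytes ≤ B = 7; zero-pad to 7 bytes: K' = 5a e4 dc 9e 38 00 00.
K' ⊕ ipad = 6c d2 ea a8 0e 36 36; K' ⊕ opad = 06 b8 80 c2 64 5c 5c.
m1: inner = H(6c d2 ea a8 0e 36 36 47 56 4b 62) = 52 42; tag = H(06 b8 80 c2 64 5c 5c 52 42) = 8828
m2: inner = H(6c d2 ea a8 0e 36 36 60 04 37 7a) = 18 47; tag = H(06 b8 80 c2 64 5c 5c 18 47) = 8dee
m3: inner = H(6c d2 ea a8 0e 36 36 9e 46 ac 58) = 38 fa; tag = H(06 b8 80 c2 64 5c 5c 38 fa) = 400e ← matches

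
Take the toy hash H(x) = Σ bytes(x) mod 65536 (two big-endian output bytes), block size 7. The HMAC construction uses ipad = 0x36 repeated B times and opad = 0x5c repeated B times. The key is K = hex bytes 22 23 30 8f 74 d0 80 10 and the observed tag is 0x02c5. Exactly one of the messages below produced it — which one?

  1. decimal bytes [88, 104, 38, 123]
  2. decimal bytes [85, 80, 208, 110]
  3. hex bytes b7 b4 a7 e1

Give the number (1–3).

Key hex bytes 22 23 30 8f 74 d0 80 10 is 8 bytes > B = 7, so hash it first: H(key) = 02 d8, then zero-pad to 7 bytes: K' = 02 d8 00 00 00 00 00.
K' ⊕ ipad = 34 ee 36 36 36 36 36; K' ⊕ opad = 5e 84 5c 5c 5c 5c 5c.
m1: inner = H(34 ee 36 36 36 36 36 58 68 26 7b) = 03 91; tag = H(5e 84 5c 5c 5c 5c 5c 03 91) = 0342
m2: inner = H(34 ee 36 36 36 36 36 55 50 d0 6e) = 04 13; tag = H(5e 84 5c 5c 5c 5c 5c 04 13) = 02c5 ← matches
m3: inner = H(34 ee 36 36 36 36 36 b7 b4 a7 e1) = 05 23; tag = H(5e 84 5c 5c 5c 5c 5c 05 23) = 02d6

2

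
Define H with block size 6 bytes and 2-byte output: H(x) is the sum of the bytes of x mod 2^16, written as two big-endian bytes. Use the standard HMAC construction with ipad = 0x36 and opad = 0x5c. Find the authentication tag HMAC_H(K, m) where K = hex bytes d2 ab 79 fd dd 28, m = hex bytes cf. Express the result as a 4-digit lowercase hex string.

Key hex bytes d2 ab 79 fd dd 28 is exactly B = 6 bytes: K' = d2 ab 79 fd dd 28.
K' ⊕ ipad = e4 9d 4f cb eb 1e.  K' ⊕ opad = 8e f7 25 a1 81 74.
Inner input = (K'⊕ipad) ∥ m = e4 9d 4f cb eb 1e ∥ cf.
Inner hash: sum = 228+157+79+203+235+30+207 = 1139 → 04 73.
Outer input = (K'⊕opad) ∥ inner = 8e f7 25 a1 81 74 ∥ 04 73.
Outer hash (tag): sum = 142+247+37+161+129+116+4+115 = 951 → 03 b7.

03b7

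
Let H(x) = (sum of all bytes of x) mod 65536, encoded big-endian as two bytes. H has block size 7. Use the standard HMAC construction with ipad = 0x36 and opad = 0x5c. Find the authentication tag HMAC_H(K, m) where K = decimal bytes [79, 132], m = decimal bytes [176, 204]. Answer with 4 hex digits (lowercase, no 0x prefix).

Key decimal bytes [79, 132] = 4f 84 is 2 bytes ≤ B = 7; zero-pad to 7 bytes: K' = 4f 84 00 00 00 00 00.
K' ⊕ ipad = 79 b2 36 36 36 36 36.  K' ⊕ opad = 13 d8 5c 5c 5c 5c 5c.
Inner input = (K'⊕ipad) ∥ m = 79 b2 36 36 36 36 36 ∥ b0 cc.
Inner hash: sum = 121+178+54+54+54+54+54+176+204 = 949 → 03 b5.
Outer input = (K'⊕opad) ∥ inner = 13 d8 5c 5c 5c 5c 5c ∥ 03 b5.
Outer hash (tag): sum = 19+216+92+92+92+92+92+3+181 = 879 → 03 6f.

036f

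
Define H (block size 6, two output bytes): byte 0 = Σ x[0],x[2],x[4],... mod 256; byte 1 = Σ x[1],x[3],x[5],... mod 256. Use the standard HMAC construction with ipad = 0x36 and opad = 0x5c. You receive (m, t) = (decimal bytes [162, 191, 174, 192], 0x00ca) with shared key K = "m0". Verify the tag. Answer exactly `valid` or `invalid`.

invalid

Key "m0" = 6d 30 is 2 bytes ≤ B = 6; zero-pad to 6 bytes: K' = 6d 30 00 00 00 00.
K' ⊕ ipad = 5b 06 36 36 36 36; K' ⊕ opad = 31 6c 5c 5c 5c 5c.
Inner hash: even-index sum = 535 mod 256 = 23; odd-index sum = 497 mod 256 = 241 → 17 f1.
Outer hash (recomputed tag): even-index sum = 256 mod 256 = 0; odd-index sum = 533 mod 256 = 21 → 00 15.
Recomputed tag = 0015; claimed = 00ca → mismatch.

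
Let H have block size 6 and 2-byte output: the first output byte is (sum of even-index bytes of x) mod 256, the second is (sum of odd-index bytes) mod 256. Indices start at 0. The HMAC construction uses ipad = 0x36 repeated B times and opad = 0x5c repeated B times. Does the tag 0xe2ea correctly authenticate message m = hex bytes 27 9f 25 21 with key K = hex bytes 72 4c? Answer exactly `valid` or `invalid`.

Key hex bytes 72 4c is 2 bytes ≤ B = 6; zero-pad to 6 bytes: K' = 72 4c 00 00 00 00.
K' ⊕ ipad = 44 7a 36 36 36 36; K' ⊕ opad = 2e 10 5c 5c 5c 5c.
Inner hash: even-index sum = 252 mod 256 = 252; odd-index sum = 422 mod 256 = 166 → fc a6.
Outer hash (recomputed tag): even-index sum = 482 mod 256 = 226; odd-index sum = 366 mod 256 = 110 → e2 6e.
Recomputed tag = e26e; claimed = e2ea → mismatch.

invalid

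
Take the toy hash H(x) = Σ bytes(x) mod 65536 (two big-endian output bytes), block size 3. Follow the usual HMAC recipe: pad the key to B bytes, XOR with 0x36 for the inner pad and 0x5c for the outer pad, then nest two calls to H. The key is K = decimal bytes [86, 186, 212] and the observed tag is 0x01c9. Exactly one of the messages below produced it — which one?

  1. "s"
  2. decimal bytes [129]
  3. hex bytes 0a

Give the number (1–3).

Key decimal bytes [86, 186, 212] = 56 ba d4 is exactly B = 3 bytes: K' = 56 ba d4.
K' ⊕ ipad = 60 8c e2; K' ⊕ opad = 0a e6 88.
m1: inner = H(60 8c e2 73) = 02 41; tag = H(0a e6 88 02 41) = 01bb
m2: inner = H(60 8c e2 81) = 02 4f; tag = H(0a e6 88 02 4f) = 01c9 ← matches
m3: inner = H(60 8c e2 0a) = 01 d8; tag = H(0a e6 88 01 d8) = 0251

2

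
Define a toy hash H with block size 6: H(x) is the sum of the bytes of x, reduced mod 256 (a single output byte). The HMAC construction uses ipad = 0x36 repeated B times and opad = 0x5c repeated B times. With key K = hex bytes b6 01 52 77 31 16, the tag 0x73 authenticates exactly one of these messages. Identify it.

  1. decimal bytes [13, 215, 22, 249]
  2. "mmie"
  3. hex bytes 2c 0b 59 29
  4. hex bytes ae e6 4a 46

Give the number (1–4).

3

Key hex bytes b6 01 52 77 31 16 is exactly B = 6 bytes: K' = b6 01 52 77 31 16.
K' ⊕ ipad = 80 37 64 41 07 20; K' ⊕ opad = ea 5d 0e 2b 6d 4a.
m1: inner = H(80 37 64 41 07 20 0d d7 16 f9) = 76; tag = H(ea 5d 0e 2b 6d 4a 76) = ad
m2: inner = H(80 37 64 41 07 20 6d 6d 69 65) = 2b; tag = H(ea 5d 0e 2b 6d 4a 2b) = 62
m3: inner = H(80 37 64 41 07 20 2c 0b 59 29) = 3c; tag = H(ea 5d 0e 2b 6d 4a 3c) = 73 ← matches
m4: inner = H(80 37 64 41 07 20 ae e6 4a 46) = a7; tag = H(ea 5d 0e 2b 6d 4a a7) = de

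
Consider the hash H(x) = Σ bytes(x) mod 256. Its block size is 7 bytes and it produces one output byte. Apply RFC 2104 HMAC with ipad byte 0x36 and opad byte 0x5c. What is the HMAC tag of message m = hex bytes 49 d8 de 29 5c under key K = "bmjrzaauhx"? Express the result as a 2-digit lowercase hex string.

5a

Key "bmjrzaauhx" = 62 6d 6a 72 7a 61 61 75 68 78 is 10 bytes > B = 7, so hash it first: H(key) = 3c, then zero-pad to 7 bytes: K' = 3c 00 00 00 00 00 00.
K' ⊕ ipad = 0a 36 36 36 36 36 36.  K' ⊕ opad = 60 5c 5c 5c 5c 5c 5c.
Inner input = (K'⊕ipad) ∥ m = 0a 36 36 36 36 36 36 ∥ 49 d8 de 29 5c.
Inner hash: sum = 10+54+54+54+54+54+54+73+216+222+41+92 = 978; mod 256 = 210 → d2.
Outer input = (K'⊕opad) ∥ inner = 60 5c 5c 5c 5c 5c 5c ∥ d2.
Outer hash (tag): sum = 96+92+92+92+92+92+92+210 = 858; mod 256 = 90 → 5a.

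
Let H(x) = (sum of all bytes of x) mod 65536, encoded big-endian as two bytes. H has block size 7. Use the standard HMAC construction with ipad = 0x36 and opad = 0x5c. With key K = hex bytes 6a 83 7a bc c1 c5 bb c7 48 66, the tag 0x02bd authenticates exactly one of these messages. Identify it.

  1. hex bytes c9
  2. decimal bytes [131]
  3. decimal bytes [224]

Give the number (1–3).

Key hex bytes 6a 83 7a bc c1 c5 bb c7 48 66 is 10 bytes > B = 7, so hash it first: H(key) = 05 d9, then zero-pad to 7 bytes: K' = 05 d9 00 00 00 00 00.
K' ⊕ ipad = 33 ef 36 36 36 36 36; K' ⊕ opad = 59 85 5c 5c 5c 5c 5c.
m1: inner = H(33 ef 36 36 36 36 36 c9) = 02 f9; tag = H(59 85 5c 5c 5c 5c 5c 02 f9) = 03a5
m2: inner = H(33 ef 36 36 36 36 36 83) = 02 b3; tag = H(59 85 5c 5c 5c 5c 5c 02 b3) = 035f
m3: inner = H(33 ef 36 36 36 36 36 e0) = 03 10; tag = H(59 85 5c 5c 5c 5c 5c 03 10) = 02bd ← matches

3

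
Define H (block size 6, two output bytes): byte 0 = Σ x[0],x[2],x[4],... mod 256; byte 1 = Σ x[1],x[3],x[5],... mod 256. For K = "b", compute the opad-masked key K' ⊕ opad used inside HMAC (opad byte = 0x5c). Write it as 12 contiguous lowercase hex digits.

3e5c5c5c5c5c

Key "b" = 62 is 1 byte ≤ B = 6; zero-pad to 6 bytes: K' = 62 00 00 00 00 00.
XOR each byte with 0x5c: 62⊕5c=3e, 00⊕5c=5c, 00⊕5c=5c, 00⊕5c=5c, 00⊕5c=5c, 00⊕5c=5c.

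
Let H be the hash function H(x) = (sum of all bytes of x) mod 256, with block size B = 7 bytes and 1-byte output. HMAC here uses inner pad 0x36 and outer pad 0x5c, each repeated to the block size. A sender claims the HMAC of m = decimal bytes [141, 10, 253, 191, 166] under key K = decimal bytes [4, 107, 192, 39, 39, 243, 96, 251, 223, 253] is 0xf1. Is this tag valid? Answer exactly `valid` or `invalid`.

valid

Key decimal bytes [4, 107, 192, 39, 39, 243, 96, 251, 223, 253] = 04 6b c0 27 27 f3 60 fb df fd is 10 bytes > B = 7, so hash it first: H(key) = a7, then zero-pad to 7 bytes: K' = a7 00 00 00 00 00 00.
K' ⊕ ipad = 91 36 36 36 36 36 36; K' ⊕ opad = fb 5c 5c 5c 5c 5c 5c.
Inner hash: sum = 145+54+54+54+54+54+54+141+10+253+191+166 = 1230; mod 256 = 206 → ce.
Outer hash (recomputed tag): sum = 251+92+92+92+92+92+92+206 = 1009; mod 256 = 241 → f1.
Recomputed tag = f1; claimed = f1 → match.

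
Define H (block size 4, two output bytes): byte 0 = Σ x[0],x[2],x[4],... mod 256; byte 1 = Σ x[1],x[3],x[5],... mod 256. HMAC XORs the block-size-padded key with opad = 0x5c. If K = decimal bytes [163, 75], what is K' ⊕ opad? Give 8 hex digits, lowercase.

ff175c5c

Key decimal bytes [163, 75] = a3 4b is 2 bytes ≤ B = 4; zero-pad to 4 bytes: K' = a3 4b 00 00.
XOR each byte with 0x5c: a3⊕5c=ff, 4b⊕5c=17, 00⊕5c=5c, 00⊕5c=5c.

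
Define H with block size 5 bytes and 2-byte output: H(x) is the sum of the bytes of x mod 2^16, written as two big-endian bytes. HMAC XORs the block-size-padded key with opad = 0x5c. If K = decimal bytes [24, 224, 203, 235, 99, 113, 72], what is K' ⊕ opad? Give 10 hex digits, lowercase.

Key decimal bytes [24, 224, 203, 235, 99, 113, 72] = 18 e0 cb eb 63 71 48 is 7 bytes > B = 5, so hash it first: H(key) = 03 ca, then zero-pad to 5 bytes: K' = 03 ca 00 00 00.
XOR each byte with 0x5c: 03⊕5c=5f, ca⊕5c=96, 00⊕5c=5c, 00⊕5c=5c, 00⊕5c=5c.

5f965c5c5c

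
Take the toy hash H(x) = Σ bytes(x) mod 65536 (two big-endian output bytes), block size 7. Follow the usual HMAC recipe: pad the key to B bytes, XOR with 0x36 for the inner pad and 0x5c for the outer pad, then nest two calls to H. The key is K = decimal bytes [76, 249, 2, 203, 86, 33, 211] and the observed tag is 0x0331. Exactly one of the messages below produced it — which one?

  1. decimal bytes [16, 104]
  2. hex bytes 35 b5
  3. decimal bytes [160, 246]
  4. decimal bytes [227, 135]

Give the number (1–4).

3

Key decimal bytes [76, 249, 2, 203, 86, 33, 211] = 4c f9 02 cb 56 21 d3 is exactly B = 7 bytes: K' = 4c f9 02 cb 56 21 d3.
K' ⊕ ipad = 7a cf 34 fd 60 17 e5; K' ⊕ opad = 10 a5 5e 97 0a 7d 8f.
m1: inner = H(7a cf 34 fd 60 17 e5 10 68) = 04 4e; tag = H(10 a5 5e 97 0a 7d 8f 04 4e) = 0312
m2: inner = H(7a cf 34 fd 60 17 e5 35 b5) = 04 c0; tag = H(10 a5 5e 97 0a 7d 8f 04 c0) = 0384
m3: inner = H(7a cf 34 fd 60 17 e5 a0 f6) = 05 6c; tag = H(10 a5 5e 97 0a 7d 8f 05 6c) = 0331 ← matches
m4: inner = H(7a cf 34 fd 60 17 e5 e3 87) = 05 40; tag = H(10 a5 5e 97 0a 7d 8f 05 40) = 0305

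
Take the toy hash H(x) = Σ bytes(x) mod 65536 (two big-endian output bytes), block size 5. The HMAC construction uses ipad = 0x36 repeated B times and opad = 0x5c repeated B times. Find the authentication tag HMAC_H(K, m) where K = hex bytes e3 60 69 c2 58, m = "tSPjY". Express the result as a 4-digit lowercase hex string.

029c

Key hex bytes e3 60 69 c2 58 is exactly B = 5 bytes: K' = e3 60 69 c2 58.
K' ⊕ ipad = d5 56 5f f4 6e.  K' ⊕ opad = bf 3c 35 9e 04.
Inner input = (K'⊕ipad) ∥ m = d5 56 5f f4 6e ∥ 74 53 50 6a 59.
Inner hash: sum = 213+86+95+244+110+116+83+80+106+89 = 1222 → 04 c6.
Outer input = (K'⊕opad) ∥ inner = bf 3c 35 9e 04 ∥ 04 c6.
Outer hash (tag): sum = 191+60+53+158+4+4+198 = 668 → 02 9c.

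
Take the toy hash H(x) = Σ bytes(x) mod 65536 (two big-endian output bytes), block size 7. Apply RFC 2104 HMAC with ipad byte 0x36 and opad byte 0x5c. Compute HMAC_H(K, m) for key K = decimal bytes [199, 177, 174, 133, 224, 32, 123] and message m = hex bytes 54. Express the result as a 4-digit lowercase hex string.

0506

Key decimal bytes [199, 177, 174, 133, 224, 32, 123] = c7 b1 ae 85 e0 20 7b is exactly B = 7 bytes: K' = c7 b1 ae 85 e0 20 7b.
K' ⊕ ipad = f1 87 98 b3 d6 16 4d.  K' ⊕ opad = 9b ed f2 d9 bc 7c 27.
Inner input = (K'⊕ipad) ∥ m = f1 87 98 b3 d6 16 4d ∥ 54.
Inner hash: sum = 241+135+152+179+214+22+77+84 = 1104 → 04 50.
Outer input = (K'⊕opad) ∥ inner = 9b ed f2 d9 bc 7c 27 ∥ 04 50.
Outer hash (tag): sum = 155+237+242+217+188+124+39+4+80 = 1286 → 05 06.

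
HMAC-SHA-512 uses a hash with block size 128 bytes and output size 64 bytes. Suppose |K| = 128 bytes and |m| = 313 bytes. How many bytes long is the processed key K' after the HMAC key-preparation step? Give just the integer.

128

Key is 128 ≤ 128 bytes, zero-padded: |K'| = 128.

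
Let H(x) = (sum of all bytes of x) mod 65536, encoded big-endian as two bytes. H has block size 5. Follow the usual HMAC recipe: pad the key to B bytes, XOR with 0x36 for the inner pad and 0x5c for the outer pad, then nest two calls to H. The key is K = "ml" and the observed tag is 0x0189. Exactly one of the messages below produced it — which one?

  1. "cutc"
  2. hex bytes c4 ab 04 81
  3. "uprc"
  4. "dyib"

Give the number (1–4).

3

Key "ml" = 6d 6c is 2 bytes ≤ B = 5; zero-pad to 5 bytes: K' = 6d 6c 00 00 00.
K' ⊕ ipad = 5b 5a 36 36 36; K' ⊕ opad = 31 30 5c 5c 5c.
m1: inner = H(5b 5a 36 36 36 63 75 74 63) = 03 06; tag = H(31 30 5c 5c 5c 03 06) = 017e
m2: inner = H(5b 5a 36 36 36 c4 ab 04 81) = 03 4b; tag = H(31 30 5c 5c 5c 03 4b) = 01c3
m3: inner = H(5b 5a 36 36 36 75 70 72 63) = 03 11; tag = H(31 30 5c 5c 5c 03 11) = 0189 ← matches
m4: inner = H(5b 5a 36 36 36 64 79 69 62) = 02 ff; tag = H(31 30 5c 5c 5c 02 ff) = 0276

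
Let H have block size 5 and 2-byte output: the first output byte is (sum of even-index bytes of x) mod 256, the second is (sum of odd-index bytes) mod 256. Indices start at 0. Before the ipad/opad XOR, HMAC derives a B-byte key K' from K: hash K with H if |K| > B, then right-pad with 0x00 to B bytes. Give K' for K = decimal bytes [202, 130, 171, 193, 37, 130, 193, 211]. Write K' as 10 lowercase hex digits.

5b98000000

|K| = 8 > B = 5, so first hash the key.
H(K): even-index sum = 603 mod 256 = 91; odd-index sum = 664 mod 256 = 152 → 5b 98.
Zero-pad H(K) = 5b 98 to 5 bytes: K' = 5b 98 00 00 00.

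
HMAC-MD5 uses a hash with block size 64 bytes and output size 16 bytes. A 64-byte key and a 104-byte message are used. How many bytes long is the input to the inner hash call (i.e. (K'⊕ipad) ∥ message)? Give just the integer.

Key is 64 ≤ 64 bytes, zero-padded: |K'| = 64.
Inner input = (K'⊕ipad) ∥ m → 64 + 104 = 168 bytes.

168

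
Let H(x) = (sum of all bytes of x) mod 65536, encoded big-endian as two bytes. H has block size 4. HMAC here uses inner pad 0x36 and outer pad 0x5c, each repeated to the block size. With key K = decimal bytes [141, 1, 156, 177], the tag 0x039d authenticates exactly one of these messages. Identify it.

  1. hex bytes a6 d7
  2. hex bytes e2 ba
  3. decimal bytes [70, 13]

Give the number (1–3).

2

Key decimal bytes [141, 1, 156, 177] = 8d 01 9c b1 is exactly B = 4 bytes: K' = 8d 01 9c b1.
K' ⊕ ipad = bb 37 aa 87; K' ⊕ opad = d1 5d c0 ed.
m1: inner = H(bb 37 aa 87 a6 d7) = 03 a0; tag = H(d1 5d c0 ed 03 a0) = 037e
m2: inner = H(bb 37 aa 87 e2 ba) = 03 bf; tag = H(d1 5d c0 ed 03 bf) = 039d ← matches
m3: inner = H(bb 37 aa 87 46 0d) = 02 76; tag = H(d1 5d c0 ed 02 76) = 0353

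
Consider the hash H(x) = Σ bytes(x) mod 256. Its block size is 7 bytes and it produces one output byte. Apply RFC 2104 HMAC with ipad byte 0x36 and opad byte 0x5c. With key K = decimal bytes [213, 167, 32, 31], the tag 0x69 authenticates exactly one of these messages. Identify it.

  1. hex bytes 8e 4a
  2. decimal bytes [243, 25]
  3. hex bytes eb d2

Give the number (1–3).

3

Key decimal bytes [213, 167, 32, 31] = d5 a7 20 1f is 4 bytes ≤ B = 7; zero-pad to 7 bytes: K' = d5 a7 20 1f 00 00 00.
K' ⊕ ipad = e3 91 16 29 36 36 36; K' ⊕ opad = 89 fb 7c 43 5c 5c 5c.
m1: inner = H(e3 91 16 29 36 36 36 8e 4a) = 2d; tag = H(89 fb 7c 43 5c 5c 5c 2d) = 84
m2: inner = H(e3 91 16 29 36 36 36 f3 19) = 61; tag = H(89 fb 7c 43 5c 5c 5c 61) = b8
m3: inner = H(e3 91 16 29 36 36 36 eb d2) = 12; tag = H(89 fb 7c 43 5c 5c 5c 12) = 69 ← matches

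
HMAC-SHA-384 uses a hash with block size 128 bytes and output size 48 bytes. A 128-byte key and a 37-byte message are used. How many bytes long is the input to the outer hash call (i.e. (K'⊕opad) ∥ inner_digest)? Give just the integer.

Key is 128 ≤ 128 bytes, zero-padded: |K'| = 128.
Outer input = (K'⊕opad) ∥ H(inner) → 128 + 48 = 176 bytes.

176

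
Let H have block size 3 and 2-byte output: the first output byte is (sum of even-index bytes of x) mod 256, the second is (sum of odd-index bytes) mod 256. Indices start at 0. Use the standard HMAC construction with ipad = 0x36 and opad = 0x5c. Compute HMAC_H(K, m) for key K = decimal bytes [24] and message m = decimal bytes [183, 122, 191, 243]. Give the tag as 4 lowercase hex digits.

Key decimal bytes [24] = 18 is 1 byte ≤ B = 3; zero-pad to 3 bytes: K' = 18 00 00.
K' ⊕ ipad = 2e 36 36.  K' ⊕ opad = 44 5c 5c.
Inner input = (K'⊕ipad) ∥ m = 2e 36 36 ∥ b7 7a bf f3.
Inner hash: even-index sum = 465 mod 256 = 209; odd-index sum = 428 mod 256 = 172 → d1 ac.
Outer input = (K'⊕opad) ∥ inner = 44 5c 5c ∥ d1 ac.
Outer hash (tag): even-index sum = 332 mod 256 = 76; odd-index sum = 301 mod 256 = 45 → 4c 2d.

4c2d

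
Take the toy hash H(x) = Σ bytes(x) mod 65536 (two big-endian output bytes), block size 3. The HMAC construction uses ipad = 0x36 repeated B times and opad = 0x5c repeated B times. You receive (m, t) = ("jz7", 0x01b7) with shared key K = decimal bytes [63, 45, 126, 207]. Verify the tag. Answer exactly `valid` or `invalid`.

Key decimal bytes [63, 45, 126, 207] = 3f 2d 7e cf is 4 bytes > B = 3, so hash it first: H(key) = 01 b9, then zero-pad to 3 bytes: K' = 01 b9 00.
K' ⊕ ipad = 37 8f 36; K' ⊕ opad = 5d e5 5c.
Inner hash: sum = 55+143+54+106+122+55 = 535 → 02 17.
Outer hash (recomputed tag): sum = 93+229+92+2+23 = 439 → 01 b7.
Recomputed tag = 01b7; claimed = 01b7 → match.

valid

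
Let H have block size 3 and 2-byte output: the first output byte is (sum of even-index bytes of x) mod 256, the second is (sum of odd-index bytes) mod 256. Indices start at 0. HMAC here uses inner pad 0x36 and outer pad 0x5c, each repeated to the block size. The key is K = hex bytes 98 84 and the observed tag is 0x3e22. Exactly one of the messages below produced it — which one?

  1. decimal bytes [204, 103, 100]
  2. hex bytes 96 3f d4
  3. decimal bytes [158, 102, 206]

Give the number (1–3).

3

Key hex bytes 98 84 is 2 bytes ≤ B = 3; zero-pad to 3 bytes: K' = 98 84 00.
K' ⊕ ipad = ae b2 36; K' ⊕ opad = c4 d8 5c.
m1: inner = H(ae b2 36 cc 67 64) = 4b e2; tag = H(c4 d8 5c 4b e2) = 0223
m2: inner = H(ae b2 36 96 3f d4) = 23 1c; tag = H(c4 d8 5c 23 1c) = 3cfb
m3: inner = H(ae b2 36 9e 66 ce) = 4a 1e; tag = H(c4 d8 5c 4a 1e) = 3e22 ← matches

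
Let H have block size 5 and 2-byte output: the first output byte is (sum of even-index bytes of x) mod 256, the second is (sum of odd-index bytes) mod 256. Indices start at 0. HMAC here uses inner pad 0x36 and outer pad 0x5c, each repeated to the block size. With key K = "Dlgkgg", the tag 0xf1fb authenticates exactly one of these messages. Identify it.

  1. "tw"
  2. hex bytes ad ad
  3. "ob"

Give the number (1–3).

Key "Dlgkgg" = 44 6c 67 6b 67 67 is 6 bytes > B = 5, so hash it first: H(key) = 12 3e, then zero-pad to 5 bytes: K' = 12 3e 00 00 00.
K' ⊕ ipad = 24 08 36 36 36; K' ⊕ opad = 4e 62 5c 5c 5c.
m1: inner = H(24 08 36 36 36 74 77) = 07 b2; tag = H(4e 62 5c 5c 5c 07 b2) = b8c5
m2: inner = H(24 08 36 36 36 ad ad) = 3d eb; tag = H(4e 62 5c 5c 5c 3d eb) = f1fb ← matches
m3: inner = H(24 08 36 36 36 6f 62) = f2 ad; tag = H(4e 62 5c 5c 5c f2 ad) = b3b0

2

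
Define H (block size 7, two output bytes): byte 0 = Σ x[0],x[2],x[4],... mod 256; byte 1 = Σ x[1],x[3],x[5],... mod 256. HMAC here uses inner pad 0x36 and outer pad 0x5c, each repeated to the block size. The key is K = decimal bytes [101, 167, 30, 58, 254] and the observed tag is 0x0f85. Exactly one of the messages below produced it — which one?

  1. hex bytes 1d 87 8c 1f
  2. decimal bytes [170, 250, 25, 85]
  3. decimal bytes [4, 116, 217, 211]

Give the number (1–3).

Key decimal bytes [101, 167, 30, 58, 254] = 65 a7 1e 3a fe is 5 bytes ≤ B = 7; zero-pad to 7 bytes: K' = 65 a7 1e 3a fe 00 00.
K' ⊕ ipad = 53 91 28 0c c8 36 36; K' ⊕ opad = 39 fb 42 66 a2 5c 5c.
m1: inner = H(53 91 28 0c c8 36 36 1d 87 8c 1f) = 1f 7c; tag = H(39 fb 42 66 a2 5c 5c 1f 7c) = f5dc
m2: inner = H(53 91 28 0c c8 36 36 aa fa 19 55) = c8 96; tag = H(39 fb 42 66 a2 5c 5c c8 96) = 0f85 ← matches
m3: inner = H(53 91 28 0c c8 36 36 04 74 d9 d3) = c0 b0; tag = H(39 fb 42 66 a2 5c 5c c0 b0) = 297d

2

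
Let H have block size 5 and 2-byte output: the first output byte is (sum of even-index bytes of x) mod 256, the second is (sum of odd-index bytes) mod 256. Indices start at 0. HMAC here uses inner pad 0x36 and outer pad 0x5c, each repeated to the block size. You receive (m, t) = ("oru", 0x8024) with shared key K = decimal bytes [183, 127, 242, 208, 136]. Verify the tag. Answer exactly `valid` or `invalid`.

Key decimal bytes [183, 127, 242, 208, 136] = b7 7f f2 d0 88 is exactly B = 5 bytes: K' = b7 7f f2 d0 88.
K' ⊕ ipad = 81 49 c4 e6 be; K' ⊕ opad = eb 23 ae 8c d4.
Inner hash: even-index sum = 629 mod 256 = 117; odd-index sum = 531 mod 256 = 19 → 75 13.
Outer hash (recomputed tag): even-index sum = 640 mod 256 = 128; odd-index sum = 292 mod 256 = 36 → 80 24.
Recomputed tag = 8024; claimed = 8024 → match.

valid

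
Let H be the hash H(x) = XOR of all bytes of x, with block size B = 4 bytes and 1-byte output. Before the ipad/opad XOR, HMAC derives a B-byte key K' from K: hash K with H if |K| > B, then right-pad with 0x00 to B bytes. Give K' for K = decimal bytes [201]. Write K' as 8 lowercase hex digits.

Key decimal bytes [201] = c9 is 1 byte ≤ B = 4; zero-pad to 4 bytes: K' = c9 00 00 00.

c9000000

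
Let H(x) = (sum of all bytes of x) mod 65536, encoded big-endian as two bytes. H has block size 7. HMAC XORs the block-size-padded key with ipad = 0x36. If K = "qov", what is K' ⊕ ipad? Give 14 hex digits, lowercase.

Key "qov" = 71 6f 76 is 3 bytes ≤ B = 7; zero-pad to 7 bytes: K' = 71 6f 76 00 00 00 00.
XOR each byte with 0x36: 71⊕36=47, 6f⊕36=59, 76⊕36=40, 00⊕36=36, 00⊕36=36, 00⊕36=36, 00⊕36=36.

47594036363636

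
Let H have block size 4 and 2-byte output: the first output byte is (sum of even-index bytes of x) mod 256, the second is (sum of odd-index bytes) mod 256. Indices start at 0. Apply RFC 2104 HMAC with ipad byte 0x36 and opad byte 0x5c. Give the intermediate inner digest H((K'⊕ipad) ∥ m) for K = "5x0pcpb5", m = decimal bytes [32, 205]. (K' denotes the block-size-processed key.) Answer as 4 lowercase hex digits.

72be

Key "5x0pcpb5" = 35 78 30 70 63 70 62 35 is 8 bytes > B = 4, so hash it first: H(key) = 2a 8d, then zero-pad to 4 bytes: K' = 2a 8d 00 00.
K' ⊕ ipad = 1c bb 36 36.
Inner input = 1c bb 36 36 ∥ 20 cd.
Inner hash: even-index sum = 114 mod 256 = 114; odd-index sum = 446 mod 256 = 190 → 72 be.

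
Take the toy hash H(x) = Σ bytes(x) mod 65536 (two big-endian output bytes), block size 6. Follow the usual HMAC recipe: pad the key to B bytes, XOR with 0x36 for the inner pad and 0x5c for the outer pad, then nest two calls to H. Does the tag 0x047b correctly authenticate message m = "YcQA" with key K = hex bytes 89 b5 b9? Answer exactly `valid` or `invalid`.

Key hex bytes 89 b5 b9 is 3 bytes ≤ B = 6; zero-pad to 6 bytes: K' = 89 b5 b9 00 00 00.
K' ⊕ ipad = bf 83 8f 36 36 36; K' ⊕ opad = d5 e9 e5 5c 5c 5c.
Inner hash: sum = 191+131+143+54+54+54+89+99+81+65 = 961 → 03 c1.
Outer hash (recomputed tag): sum = 213+233+229+92+92+92+3+193 = 1147 → 04 7b.
Recomputed tag = 047b; claimed = 047b → match.

valid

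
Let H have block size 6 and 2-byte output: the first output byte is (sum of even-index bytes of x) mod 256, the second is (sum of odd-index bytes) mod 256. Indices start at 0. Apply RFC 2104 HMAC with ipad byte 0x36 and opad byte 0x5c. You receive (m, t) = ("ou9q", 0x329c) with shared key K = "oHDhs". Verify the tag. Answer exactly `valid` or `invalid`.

Key "oHDhs" = 6f 48 44 68 73 is 5 bytes ≤ B = 6; zero-pad to 6 bytes: K' = 6f 48 44 68 73 00.
K' ⊕ ipad = 59 7e 72 5e 45 36; K' ⊕ opad = 33 14 18 34 2f 5c.
Inner hash: even-index sum = 440 mod 256 = 184; odd-index sum = 504 mod 256 = 248 → b8 f8.
Outer hash (recomputed tag): even-index sum = 306 mod 256 = 50; odd-index sum = 412 mod 256 = 156 → 32 9c.
Recomputed tag = 329c; claimed = 329c → match.

valid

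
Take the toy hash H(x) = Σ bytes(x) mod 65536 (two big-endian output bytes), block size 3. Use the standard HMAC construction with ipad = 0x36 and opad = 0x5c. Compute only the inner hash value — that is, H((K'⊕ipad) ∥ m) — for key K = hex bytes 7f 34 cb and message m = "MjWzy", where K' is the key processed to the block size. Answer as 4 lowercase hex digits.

0349

Key hex bytes 7f 34 cb is exactly B = 3 bytes: K' = 7f 34 cb.
K' ⊕ ipad = 49 02 fd.
Inner input = 49 02 fd ∥ 4d 6a 57 7a 79.
Inner hash: sum = 73+2+253+77+106+87+122+121 = 841 → 03 49.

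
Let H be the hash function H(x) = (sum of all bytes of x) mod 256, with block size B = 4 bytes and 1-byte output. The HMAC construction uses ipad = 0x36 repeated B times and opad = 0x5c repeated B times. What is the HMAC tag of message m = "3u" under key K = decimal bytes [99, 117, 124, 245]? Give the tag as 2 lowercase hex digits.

Key decimal bytes [99, 117, 124, 245] = 63 75 7c f5 is exactly B = 4 bytes: K' = 63 75 7c f5.
K' ⊕ ipad = 55 43 4a c3.  K' ⊕ opad = 3f 29 20 a9.
Inner input = (K'⊕ipad) ∥ m = 55 43 4a c3 ∥ 33 75.
Inner hash: sum = 85+67+74+195+51+117 = 589; mod 256 = 77 → 4d.
Outer input = (K'⊕opad) ∥ inner = 3f 29 20 a9 ∥ 4d.
Outer hash (tag): sum = 63+41+32+169+77 = 382; mod 256 = 126 → 7e.

7e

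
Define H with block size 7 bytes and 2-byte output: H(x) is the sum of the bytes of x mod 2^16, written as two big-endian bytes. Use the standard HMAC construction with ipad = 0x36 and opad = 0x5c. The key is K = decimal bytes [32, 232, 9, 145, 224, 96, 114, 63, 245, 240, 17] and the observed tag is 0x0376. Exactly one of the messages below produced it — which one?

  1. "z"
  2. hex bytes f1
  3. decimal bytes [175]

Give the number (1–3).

Key decimal bytes [32, 232, 9, 145, 224, 96, 114, 63, 245, 240, 17] = 20 e8 09 91 e0 60 72 3f f5 f0 11 is 11 bytes > B = 7, so hash it first: H(key) = 05 89, then zero-pad to 7 bytes: K' = 05 89 00 00 00 00 00.
K' ⊕ ipad = 33 bf 36 36 36 36 36; K' ⊕ opad = 59 d5 5c 5c 5c 5c 5c.
m1: inner = H(33 bf 36 36 36 36 36 7a) = 02 7a; tag = H(59 d5 5c 5c 5c 5c 5c 02 7a) = 0376 ← matches
m2: inner = H(33 bf 36 36 36 36 36 f1) = 02 f1; tag = H(59 d5 5c 5c 5c 5c 5c 02 f1) = 03ed
m3: inner = H(33 bf 36 36 36 36 36 af) = 02 af; tag = H(59 d5 5c 5c 5c 5c 5c 02 af) = 03ab

1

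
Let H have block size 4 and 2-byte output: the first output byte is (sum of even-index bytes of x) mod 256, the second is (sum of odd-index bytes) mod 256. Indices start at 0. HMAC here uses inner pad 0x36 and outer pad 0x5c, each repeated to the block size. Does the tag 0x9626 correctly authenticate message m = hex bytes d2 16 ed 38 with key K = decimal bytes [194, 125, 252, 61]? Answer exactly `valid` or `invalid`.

invalid

Key decimal bytes [194, 125, 252, 61] = c2 7d fc 3d is exactly B = 4 bytes: K' = c2 7d fc 3d.
K' ⊕ ipad = f4 4b ca 0b; K' ⊕ opad = 9e 21 a0 61.
Inner hash: even-index sum = 893 mod 256 = 125; odd-index sum = 164 mod 256 = 164 → 7d a4.
Outer hash (recomputed tag): even-index sum = 443 mod 256 = 187; odd-index sum = 294 mod 256 = 38 → bb 26.
Recomputed tag = bb26; claimed = 9626 → mismatch.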